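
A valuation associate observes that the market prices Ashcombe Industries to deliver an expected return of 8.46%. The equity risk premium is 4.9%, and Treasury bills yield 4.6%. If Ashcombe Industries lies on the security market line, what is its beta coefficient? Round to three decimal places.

0.788

β = (E(R) − R_f) / MRP = (8.46% − 4.6%) / 4.9% = 3.86% / 4.9% = 0.788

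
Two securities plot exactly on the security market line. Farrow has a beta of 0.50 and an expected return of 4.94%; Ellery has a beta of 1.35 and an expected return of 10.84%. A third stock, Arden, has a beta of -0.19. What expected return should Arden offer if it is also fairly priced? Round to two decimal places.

MRP (SML slope) = (10.84% − 4.94%) / (1.35 − 0.50) = 5.90% / 0.85 = 6.9412%
R_f (intercept) = 4.94% − 0.50 × 6.9412% = 1.4694%
E(R_Arden) = R_f + β × MRP = 1.4694% + -0.19 × 6.9412% = 0.15%

0.15%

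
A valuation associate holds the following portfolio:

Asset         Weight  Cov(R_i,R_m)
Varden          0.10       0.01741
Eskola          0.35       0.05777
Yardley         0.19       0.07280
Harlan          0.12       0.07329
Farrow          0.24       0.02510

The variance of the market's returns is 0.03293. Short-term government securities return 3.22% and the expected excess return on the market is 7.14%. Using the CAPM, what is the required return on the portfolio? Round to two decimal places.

14.19%

β_Varden = 0.01741 / 0.03293 = 0.5287
β_Eskola = 0.05777 / 0.03293 = 1.7543
β_Yardley = 0.07280 / 0.03293 = 2.2108
β_Harlan = 0.07329 / 0.03293 = 2.2256
β_Farrow = 0.02510 / 0.03293 = 0.7622
β_P = Σ w_i β_i = 0.10×0.5287 + 0.35×1.7543 + 0.19×2.2108 + 0.12×2.2256 + 0.24×0.7622 = 1.5369
E(R_P) = R_f + β_P × MRP = 3.22% + 1.5369 × 7.14% = 14.19%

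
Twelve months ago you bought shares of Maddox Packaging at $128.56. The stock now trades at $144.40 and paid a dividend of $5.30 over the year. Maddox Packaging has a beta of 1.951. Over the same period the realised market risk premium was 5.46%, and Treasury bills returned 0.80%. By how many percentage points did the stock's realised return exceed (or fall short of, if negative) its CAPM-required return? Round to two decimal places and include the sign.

Realised HPR = (P1 + D1 − P0) / P0 = (144.40 + 5.30 − 128.56) / 128.56 = 21.14 / 128.56 = 16.4437%
CAPM required = R_f + β·MRP = 0.80% + 1.951 × 5.46% = 11.45246%
α = realised − required = 16.4437% − 11.45246% = +4.99%

+4.99%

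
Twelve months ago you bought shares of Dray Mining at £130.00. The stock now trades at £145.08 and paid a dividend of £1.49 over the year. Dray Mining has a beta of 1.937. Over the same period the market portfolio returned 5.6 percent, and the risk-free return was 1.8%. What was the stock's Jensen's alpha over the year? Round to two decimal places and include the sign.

Realised HPR = (P1 + D1 − P0) / P0 = (145.08 + 1.49 − 130.00) / 130.00 = 16.57 / 130.00 = 12.7462%
MRP = 5.6% − 1.8% = 3.80%
CAPM required = R_f + β·MRP = 1.8% + 1.937 × 3.8% = 9.1606%
α = realised − required = 12.7462% − 9.1606% = +3.59%

+3.59%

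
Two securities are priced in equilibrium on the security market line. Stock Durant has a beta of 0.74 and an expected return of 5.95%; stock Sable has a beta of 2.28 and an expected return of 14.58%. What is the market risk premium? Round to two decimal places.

5.60%

Both satisfy E(R) = R_f + β·MRP, so the slope of the SML is
MRP = (14.58% − 5.95%) / (2.28 − 0.74) = 8.63% / 1.54 = 5.6039%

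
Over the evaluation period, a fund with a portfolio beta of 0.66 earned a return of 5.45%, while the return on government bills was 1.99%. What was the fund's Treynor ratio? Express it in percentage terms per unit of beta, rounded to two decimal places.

Treynor = (R_P − R_f) / β_P = (5.45% − 1.99%) / 0.6600 = 3.46% / 0.6600 = 5.24%

5.24%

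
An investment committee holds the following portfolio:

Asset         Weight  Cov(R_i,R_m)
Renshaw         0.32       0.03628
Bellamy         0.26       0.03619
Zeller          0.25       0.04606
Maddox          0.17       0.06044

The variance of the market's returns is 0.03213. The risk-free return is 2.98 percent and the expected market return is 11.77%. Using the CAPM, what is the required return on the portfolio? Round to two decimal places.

14.69%

β_Renshaw = 0.03628 / 0.03213 = 1.1292
β_Bellamy = 0.03619 / 0.03213 = 1.1264
β_Zeller = 0.04606 / 0.03213 = 1.4336
β_Maddox = 0.06044 / 0.03213 = 1.8811
β_P = Σ w_i β_i = 0.32×1.1292 + 0.26×1.1264 + 0.25×1.4336 + 0.17×1.8811 = 1.3324
MRP = 11.77% − 2.98% = 8.79%
E(R_P) = R_f + β_P × MRP = 2.98% + 1.3324 × 8.79% = 14.69%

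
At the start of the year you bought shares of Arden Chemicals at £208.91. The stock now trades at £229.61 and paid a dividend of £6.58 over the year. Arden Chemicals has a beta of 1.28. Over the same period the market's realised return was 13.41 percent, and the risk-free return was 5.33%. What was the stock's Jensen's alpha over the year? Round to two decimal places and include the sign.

-2.61%

Realised HPR = (P1 + D1 − P0) / P0 = (229.61 + 6.58 − 208.91) / 208.91 = 27.28 / 208.91 = 13.0583%
MRP = 13.41% − 5.33% = 8.08%
CAPM required = R_f + β·MRP = 5.33% + 1.28 × 8.08% = 15.6724%
α = realised − required = 13.0583% − 15.6724% = -2.61%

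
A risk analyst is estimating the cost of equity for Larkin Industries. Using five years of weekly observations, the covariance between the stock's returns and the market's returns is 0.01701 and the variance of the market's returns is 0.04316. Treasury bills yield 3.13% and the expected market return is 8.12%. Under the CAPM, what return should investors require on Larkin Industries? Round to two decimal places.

5.10%

β = Cov(R_i, R_m) / Var(R_m) = 0.01701 / 0.04316 = 0.3941
MRP = 8.12% − 3.13% = 4.99%
E(R) = R_f + β × MRP = 3.13% + 0.3941 × 4.99% = 5.10%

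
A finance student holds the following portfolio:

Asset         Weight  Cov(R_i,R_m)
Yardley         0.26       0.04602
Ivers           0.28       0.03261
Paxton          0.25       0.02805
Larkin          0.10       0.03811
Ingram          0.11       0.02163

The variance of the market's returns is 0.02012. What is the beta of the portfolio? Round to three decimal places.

β_Yardley = 0.04602 / 0.02012 = 2.2873
β_Ivers = 0.03261 / 0.02012 = 1.6208
β_Paxton = 0.02805 / 0.02012 = 1.3941
β_Larkin = 0.03811 / 0.02012 = 1.8941
β_Ingram = 0.02163 / 0.02012 = 1.0750
β_P = Σ w_i β_i = 0.26×2.2873 + 0.28×1.6208 + 0.25×1.3941 + 0.10×1.8941 + 0.11×1.0750 = 1.7047

1.705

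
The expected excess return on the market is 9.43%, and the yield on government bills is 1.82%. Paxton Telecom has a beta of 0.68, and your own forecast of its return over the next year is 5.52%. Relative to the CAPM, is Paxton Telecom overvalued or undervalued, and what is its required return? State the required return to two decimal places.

Overvalued; required return 8.23%

Required return = R_f + β·MRP = 1.82% + 0.68 × 9.43% = 8.23%
Forecast 5.52% < required 8.23% → the stock plots below the SML → overvalued.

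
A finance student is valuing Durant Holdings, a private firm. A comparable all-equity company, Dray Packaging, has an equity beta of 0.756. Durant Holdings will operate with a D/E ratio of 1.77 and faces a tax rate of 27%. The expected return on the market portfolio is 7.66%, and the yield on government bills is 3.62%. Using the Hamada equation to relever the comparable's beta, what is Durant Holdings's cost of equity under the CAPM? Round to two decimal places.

10.62%

β_L = β_U × [1 + (1 − t)(D/E)] = 0.756 × [1 + (1 − 0.27) × 1.77]
    = 0.756 × [1 + 0.73 × 1.77] = 0.756 × 2.2921 = 1.7328
MRP = 7.66% − 3.62% = 4.04%
E(R) = R_f + β_L × MRP = 3.62% + 1.7328 × 4.04% = 10.62%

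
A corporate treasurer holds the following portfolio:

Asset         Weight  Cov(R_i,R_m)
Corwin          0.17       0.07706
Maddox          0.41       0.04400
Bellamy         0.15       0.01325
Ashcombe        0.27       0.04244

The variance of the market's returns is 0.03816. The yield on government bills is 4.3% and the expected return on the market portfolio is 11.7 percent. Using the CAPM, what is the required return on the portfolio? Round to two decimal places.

β_Corwin = 0.07706 / 0.03816 = 2.0194
β_Maddox = 0.04400 / 0.03816 = 1.1530
β_Bellamy = 0.01325 / 0.03816 = 0.3472
β_Ashcombe = 0.04244 / 0.03816 = 1.1122
β_P = Σ w_i β_i = 0.17×2.0194 + 0.41×1.1530 + 0.15×0.3472 + 0.27×1.1122 = 1.1684
MRP = 11.7% − 4.3% = 7.40%
E(R_P) = R_f + β_P × MRP = 4.3% + 1.1684 × 7.4% = 12.95%

12.95%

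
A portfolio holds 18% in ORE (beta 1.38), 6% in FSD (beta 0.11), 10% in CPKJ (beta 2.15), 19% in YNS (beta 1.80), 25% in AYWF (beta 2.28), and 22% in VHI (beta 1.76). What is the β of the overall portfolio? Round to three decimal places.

β_P = Σ w_i β_i = 0.18×1.38 + 0.06×0.11 + 0.10×2.15 + 0.19×1.80 + 0.25×2.28 + 0.22×1.76 = 1.7692

1.769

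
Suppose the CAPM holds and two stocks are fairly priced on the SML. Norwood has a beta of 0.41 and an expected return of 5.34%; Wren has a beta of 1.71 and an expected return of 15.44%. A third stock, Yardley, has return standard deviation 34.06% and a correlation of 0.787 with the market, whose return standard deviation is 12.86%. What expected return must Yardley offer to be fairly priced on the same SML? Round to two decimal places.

18.35%

MRP = (15.44% − 5.34%) / (1.71 − 0.41) = 7.7692%
R_f = 5.34% − 0.41 × 7.7692% = 2.1546%
β_Yardley = ρ·σ_i/σ_m = 0.787 × 34.06 / 12.86 = 2.0844
E(R_Yardley) = R_f + β × MRP = 2.1546% + 2.0844 × 7.7692% = 18.35%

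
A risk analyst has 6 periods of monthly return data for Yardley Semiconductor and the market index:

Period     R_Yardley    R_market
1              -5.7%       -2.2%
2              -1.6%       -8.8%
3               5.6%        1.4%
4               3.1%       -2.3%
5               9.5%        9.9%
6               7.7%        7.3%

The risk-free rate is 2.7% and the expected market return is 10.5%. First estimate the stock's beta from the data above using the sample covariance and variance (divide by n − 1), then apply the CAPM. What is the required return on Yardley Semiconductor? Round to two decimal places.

8.02%

Mean R_i = (-5.7 − 1.6 + 5.6 + 3.1 + 9.5 + 7.7) / 6 = 3.1000%
Mean R_m = (-2.2 − 8.8 + 1.4 − 2.3 + 9.9 + 7.3) / 6 = 0.8833%
Σ(R_i − R̄_i)(R_m − R̄_m) = 161.1600  ⇒  Cov = 161.1600 / 5 = 32.2320
Σ(R_m − R̄_m)² = 236.1483  ⇒  Var(R_m) = 236.1483 / 5 = 47.2297
β = Cov / Var(R_m) = 32.2320 / 47.2297 = 0.6825
MRP = 10.5% − 2.7% = 7.80%
E(R) = R_f + β × MRP = 2.7% + 0.6825 × 7.8% = 8.02%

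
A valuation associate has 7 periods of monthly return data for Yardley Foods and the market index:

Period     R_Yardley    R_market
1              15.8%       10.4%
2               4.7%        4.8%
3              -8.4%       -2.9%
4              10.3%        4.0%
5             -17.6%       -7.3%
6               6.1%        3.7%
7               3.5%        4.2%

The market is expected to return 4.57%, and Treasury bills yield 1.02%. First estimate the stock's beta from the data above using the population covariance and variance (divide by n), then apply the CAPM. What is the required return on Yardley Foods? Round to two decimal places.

7.85%

Mean R_i = (15.8 + 4.7 − 8.4 + 10.3 − 17.6 + 6.1 + 3.5) / 7 = 2.0571%
Mean R_m = (10.4 + 4.8 − 2.9 + 4.0 − 7.3 + 3.7 + 4.2) / 7 = 2.4143%
Σ(R_i − R̄_i)(R_m − R̄_m) = 383.4243  ⇒  Cov = 383.4243 / 7 = 54.7749
Σ(R_m − R̄_m)² = 199.4286  ⇒  Var(R_m) = 199.4286 / 7 = 28.4898
β = Cov / Var(R_m) = 54.7749 / 28.4898 = 1.9226
MRP = 4.57% − 1.02% = 3.55%
E(R) = R_f + β × MRP = 1.02% + 1.9226 × 3.55% = 7.85%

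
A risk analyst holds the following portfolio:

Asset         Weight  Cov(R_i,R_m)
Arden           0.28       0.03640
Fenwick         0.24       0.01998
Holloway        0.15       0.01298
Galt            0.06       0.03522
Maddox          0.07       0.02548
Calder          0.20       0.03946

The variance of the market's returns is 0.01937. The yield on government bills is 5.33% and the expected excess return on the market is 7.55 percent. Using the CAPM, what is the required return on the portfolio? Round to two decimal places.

16.53%

β_Arden = 0.03640 / 0.01937 = 1.8792
β_Fenwick = 0.01998 / 0.01937 = 1.0315
β_Holloway = 0.01298 / 0.01937 = 0.6701
β_Galt = 0.03522 / 0.01937 = 1.8183
β_Maddox = 0.02548 / 0.01937 = 1.3154
β_Calder = 0.03946 / 0.01937 = 2.0372
β_P = Σ w_i β_i = 0.28×1.8792 + 0.24×1.0315 + 0.15×0.6701 + 0.06×1.8183 + 0.07×1.3154 + 0.20×2.0372 = 1.4829
E(R_P) = R_f + β_P × MRP = 5.33% + 1.4829 × 7.55% = 16.53%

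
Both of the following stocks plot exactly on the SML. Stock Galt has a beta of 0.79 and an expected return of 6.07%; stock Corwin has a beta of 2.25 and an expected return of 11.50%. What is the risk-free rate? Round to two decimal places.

Both satisfy E(R) = R_f + β·MRP, so the slope of the SML is
MRP = (11.50% − 6.07%) / (2.25 − 0.79) = 5.43% / 1.46 = 3.7192%
R_f = E(R_Galt) − β_Galt·MRP = 6.07% − 0.79 × 3.7192% = 3.1318%

3.13%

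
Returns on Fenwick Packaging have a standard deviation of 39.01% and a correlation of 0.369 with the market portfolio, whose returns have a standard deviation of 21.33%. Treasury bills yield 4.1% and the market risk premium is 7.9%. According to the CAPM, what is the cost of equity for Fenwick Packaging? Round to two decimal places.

9.43%

β = ρ × σ_i / σ_m = 0.369 × 39.01% / 21.33% = 0.6749
E(R) = 4.1% + 0.6749 × 7.9% = 9.43%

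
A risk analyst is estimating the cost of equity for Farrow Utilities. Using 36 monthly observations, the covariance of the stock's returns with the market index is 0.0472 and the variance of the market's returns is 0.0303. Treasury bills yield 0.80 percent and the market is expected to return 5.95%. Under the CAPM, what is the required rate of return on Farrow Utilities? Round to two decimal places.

8.82%

β = Cov(R_i, R_m) / Var(R_m) = 0.0472 / 0.0303 = 1.5578
MRP = 5.95% − 0.80% = 5.15%
E(R) = R_f + β × MRP = 0.80% + 1.5578 × 5.15% = 8.82%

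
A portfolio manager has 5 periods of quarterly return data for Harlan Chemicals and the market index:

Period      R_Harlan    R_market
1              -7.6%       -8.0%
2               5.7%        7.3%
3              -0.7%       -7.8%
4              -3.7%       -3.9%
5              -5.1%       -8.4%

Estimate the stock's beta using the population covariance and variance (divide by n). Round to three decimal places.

0.664

Mean R_i = (-7.6 + 5.7 − 0.7 − 3.7 − 5.1) / 5 = -2.2800%
Mean R_m = (-8.0 + 7.3 − 7.8 − 3.9 − 8.4) / 5 = -4.1600%
Σ(R_i − R̄_i)(R_m − R̄_m) = 117.7160  ⇒  Cov = 117.7160 / 5 = 23.5432
Σ(R_m − R̄_m)² = 177.3720  ⇒  Var(R_m) = 177.3720 / 5 = 35.4744
β = Cov / Var(R_m) = 23.5432 / 35.4744 = 0.6637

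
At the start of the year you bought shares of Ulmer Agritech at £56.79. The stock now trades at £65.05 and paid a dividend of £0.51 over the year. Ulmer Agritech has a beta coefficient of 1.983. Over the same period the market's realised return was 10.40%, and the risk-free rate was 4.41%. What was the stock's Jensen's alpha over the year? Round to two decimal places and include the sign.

Realised HPR = (P1 + D1 − P0) / P0 = (65.05 + 0.51 − 56.79) / 56.79 = 8.77 / 56.79 = 15.4429%
MRP = 10.40% − 4.41% = 5.99%
CAPM required = R_f + β·MRP = 4.41% + 1.983 × 5.99% = 16.28817%
α = realised − required = 15.4429% − 16.28817% = -0.85%

-0.85%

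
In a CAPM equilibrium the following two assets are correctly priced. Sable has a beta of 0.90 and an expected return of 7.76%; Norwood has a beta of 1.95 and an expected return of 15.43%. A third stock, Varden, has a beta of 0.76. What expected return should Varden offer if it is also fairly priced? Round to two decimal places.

6.74%

MRP (SML slope) = (15.43% − 7.76%) / (1.95 − 0.90) = 7.67% / 1.05 = 7.3048%
R_f (intercept) = 7.76% − 0.90 × 7.3048% = 1.1857%
E(R_Varden) = R_f + β × MRP = 1.1857% + 0.76 × 7.3048% = 6.74%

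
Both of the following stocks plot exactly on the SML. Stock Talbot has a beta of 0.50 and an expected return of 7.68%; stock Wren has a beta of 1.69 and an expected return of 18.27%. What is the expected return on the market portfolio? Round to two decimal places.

Both satisfy E(R) = R_f + β·MRP, so the slope of the SML is
MRP = (18.27% − 7.68%) / (1.69 − 0.50) = 10.59% / 1.19 = 8.8992%
R_f = E(R_Talbot) − β_Talbot·MRP = 7.68% − 0.50 × 8.8992% = 3.2304%
E(R_m) = R_f + MRP = 3.2304% + 8.8992% = 12.13%

12.13%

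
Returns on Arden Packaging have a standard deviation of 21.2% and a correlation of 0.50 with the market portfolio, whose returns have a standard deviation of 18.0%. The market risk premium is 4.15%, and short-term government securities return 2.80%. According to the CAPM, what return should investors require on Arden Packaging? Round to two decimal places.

β = ρ × σ_i / σ_m = 0.50 × 21.2% / 18.0% = 0.5889
E(R) = 2.80% + 0.5889 × 4.15% = 5.24%

5.24%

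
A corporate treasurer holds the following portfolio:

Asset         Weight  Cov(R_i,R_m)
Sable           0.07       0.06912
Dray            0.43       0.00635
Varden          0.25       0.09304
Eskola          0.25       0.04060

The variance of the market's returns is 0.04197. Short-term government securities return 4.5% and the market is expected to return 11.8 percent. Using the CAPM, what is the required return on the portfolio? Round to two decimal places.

β_Sable = 0.06912 / 0.04197 = 1.6469
β_Dray = 0.00635 / 0.04197 = 0.1513
β_Varden = 0.09304 / 0.04197 = 2.2168
β_Eskola = 0.04060 / 0.04197 = 0.9674
β_P = Σ w_i β_i = 0.07×1.6469 + 0.43×0.1513 + 0.25×2.2168 + 0.25×0.9674 = 0.9764
MRP = 11.8% − 4.5% = 7.30%
E(R_P) = R_f + β_P × MRP = 4.5% + 0.9764 × 7.3% = 11.63%

11.63%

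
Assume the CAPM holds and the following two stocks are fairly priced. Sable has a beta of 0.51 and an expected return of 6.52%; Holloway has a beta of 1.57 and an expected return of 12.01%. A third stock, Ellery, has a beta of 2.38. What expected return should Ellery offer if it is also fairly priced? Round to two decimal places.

16.21%

MRP (SML slope) = (12.01% − 6.52%) / (1.57 − 0.51) = 5.49% / 1.06 = 5.1792%
R_f (intercept) = 6.52% − 0.51 × 5.1792% = 3.8786%
E(R_Ellery) = R_f + β × MRP = 3.8786% + 2.38 × 5.1792% = 16.21%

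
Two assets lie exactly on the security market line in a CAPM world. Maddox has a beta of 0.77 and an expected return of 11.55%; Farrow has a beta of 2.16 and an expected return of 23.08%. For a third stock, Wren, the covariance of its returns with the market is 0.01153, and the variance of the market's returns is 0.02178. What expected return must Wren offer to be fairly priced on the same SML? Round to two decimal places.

9.55%

MRP = (23.08% − 11.55%) / (2.16 − 0.77) = 8.2950%
R_f = 11.55% − 0.77 × 8.2950% = 5.1629%
β_Wren = Cov / Var(R_m) = 0.01153 / 0.02178 = 0.5294
E(R_Wren) = R_f + β × MRP = 5.1629% + 0.5294 × 8.2950% = 9.55%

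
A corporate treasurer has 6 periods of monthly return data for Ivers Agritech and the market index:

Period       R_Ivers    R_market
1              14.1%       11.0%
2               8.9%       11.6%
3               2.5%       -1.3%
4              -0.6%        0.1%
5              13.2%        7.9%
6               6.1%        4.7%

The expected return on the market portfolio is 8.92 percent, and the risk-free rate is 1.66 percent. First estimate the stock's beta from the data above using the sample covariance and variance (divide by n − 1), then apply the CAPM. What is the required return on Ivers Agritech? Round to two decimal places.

8.36%

Mean R_i = (14.1 + 8.9 + 2.5 − 0.6 + 13.2 + 6.1) / 6 = 7.3667%
Mean R_m = (11.0 + 11.6 − 1.3 + 0.1 + 7.9 + 4.7) / 6 = 5.6667%
Σ(R_i − R̄_i)(R_m − R̄_m) = 137.5133  ⇒  Cov = 137.5133 / 5 = 27.5027
Σ(R_m − R̄_m)² = 149.0933  ⇒  Var(R_m) = 149.0933 / 5 = 29.8187
β = Cov / Var(R_m) = 27.5027 / 29.8187 = 0.9223
MRP = 8.92% − 1.66% = 7.26%
E(R) = R_f + β × MRP = 1.66% + 0.9223 × 7.26% = 8.36%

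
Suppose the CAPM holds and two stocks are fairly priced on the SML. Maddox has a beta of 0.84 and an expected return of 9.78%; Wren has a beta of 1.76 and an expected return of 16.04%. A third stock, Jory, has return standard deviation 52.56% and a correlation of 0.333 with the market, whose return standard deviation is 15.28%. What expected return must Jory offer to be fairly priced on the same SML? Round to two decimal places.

MRP = (16.04% − 9.78%) / (1.76 − 0.84) = 6.8043%
R_f = 9.78% − 0.84 × 6.8043% = 4.0644%
β_Jory = ρ·σ_i/σ_m = 0.333 × 52.56 / 15.28 = 1.1455
E(R_Jory) = R_f + β × MRP = 4.0644% + 1.1455 × 6.8043% = 11.86%

11.86%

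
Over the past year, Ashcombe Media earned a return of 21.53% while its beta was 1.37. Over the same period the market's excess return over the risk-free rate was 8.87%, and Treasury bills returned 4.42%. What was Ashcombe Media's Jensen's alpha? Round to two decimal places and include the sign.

+4.96%

CAPM benchmark = R_f + β(R_m − R_f) = 4.42% + 1.37 × 8.87% = 16.5719%
α = actual − benchmark = 21.53% − 16.5719% = +4.96%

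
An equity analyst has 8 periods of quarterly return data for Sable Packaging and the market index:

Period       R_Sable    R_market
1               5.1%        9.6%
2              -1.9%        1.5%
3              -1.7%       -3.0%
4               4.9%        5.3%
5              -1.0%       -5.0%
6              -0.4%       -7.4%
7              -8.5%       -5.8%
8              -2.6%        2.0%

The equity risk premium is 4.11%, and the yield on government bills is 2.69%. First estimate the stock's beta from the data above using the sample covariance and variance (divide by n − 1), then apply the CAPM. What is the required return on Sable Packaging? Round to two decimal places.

4.80%

Mean R_i = (5.1 − 1.9 − 1.7 + 4.9 − 1.0 − 0.4 − 8.5 − 2.6) / 8 = -0.7625%
Mean R_m = (9.6 + 1.5 − 3.0 + 5.3 − 5.0 − 7.4 − 5.8 + 2.0) / 8 = -0.3500%
Σ(R_i − R̄_i)(R_m − R̄_m) = 127.1050  ⇒  Cov = 127.1050 / 7 = 18.1579
Σ(R_m − R̄_m)² = 247.9200  ⇒  Var(R_m) = 247.9200 / 7 = 35.4171
β = Cov / Var(R_m) = 18.1579 / 35.4171 = 0.5127
E(R) = R_f + β × MRP = 2.69% + 0.5127 × 4.11% = 4.80%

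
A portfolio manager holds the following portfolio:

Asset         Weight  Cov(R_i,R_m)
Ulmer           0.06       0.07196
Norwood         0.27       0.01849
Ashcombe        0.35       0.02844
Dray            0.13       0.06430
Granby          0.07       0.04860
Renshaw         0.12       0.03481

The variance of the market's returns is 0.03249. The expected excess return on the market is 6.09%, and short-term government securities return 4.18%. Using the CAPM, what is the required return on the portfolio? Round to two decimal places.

10.78%

β_Ulmer = 0.07196 / 0.03249 = 2.2148
β_Norwood = 0.01849 / 0.03249 = 0.5691
β_Ashcombe = 0.02844 / 0.03249 = 0.8753
β_Dray = 0.06430 / 0.03249 = 1.9791
β_Granby = 0.04860 / 0.03249 = 1.4958
β_Renshaw = 0.03481 / 0.03249 = 1.0714
β_P = Σ w_i β_i = 0.06×2.2148 + 0.27×0.5691 + 0.35×0.8753 + 0.13×1.9791 + 0.07×1.4958 + 0.12×1.0714 = 1.0835
E(R_P) = R_f + β_P × MRP = 4.18% + 1.0835 × 6.09% = 10.78%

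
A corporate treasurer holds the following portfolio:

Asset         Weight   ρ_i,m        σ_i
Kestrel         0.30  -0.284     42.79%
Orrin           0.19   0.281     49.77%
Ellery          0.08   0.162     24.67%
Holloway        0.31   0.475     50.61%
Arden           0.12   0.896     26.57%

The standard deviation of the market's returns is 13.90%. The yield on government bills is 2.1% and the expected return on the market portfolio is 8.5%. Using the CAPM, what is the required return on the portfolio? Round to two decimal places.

β_Kestrel = -0.284 × 42.79% / 13.90% = -0.8743
β_Orrin = 0.281 × 49.77% / 13.90% = 1.0061
β_Ellery = 0.162 × 24.67% / 13.90% = 0.2875
β_Holloway = 0.475 × 50.61% / 13.90% = 1.7295
β_Arden = 0.896 × 26.57% / 13.90% = 1.7127
β_P = Σ w_i β_i = 0.30×-0.8743 + 0.19×1.0061 + 0.08×0.2875 + 0.31×1.7295 + 0.12×1.7127 = 0.6935
MRP = 8.5% − 2.1% = 6.40%
E(R_P) = R_f + β_P × MRP = 2.1% + 0.6935 × 6.4% = 6.54%

6.54%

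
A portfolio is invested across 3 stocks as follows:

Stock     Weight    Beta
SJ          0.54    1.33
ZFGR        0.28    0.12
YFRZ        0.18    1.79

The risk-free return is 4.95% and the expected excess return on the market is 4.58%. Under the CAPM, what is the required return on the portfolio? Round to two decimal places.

β_P = Σ w_i β_i = 0.54×1.33 + 0.28×0.12 + 0.18×1.79 = 1.0740
E(R_P) = R_f + β_P × MRP = 4.95% + 1.0740 × 4.58% = 9.87%

9.87%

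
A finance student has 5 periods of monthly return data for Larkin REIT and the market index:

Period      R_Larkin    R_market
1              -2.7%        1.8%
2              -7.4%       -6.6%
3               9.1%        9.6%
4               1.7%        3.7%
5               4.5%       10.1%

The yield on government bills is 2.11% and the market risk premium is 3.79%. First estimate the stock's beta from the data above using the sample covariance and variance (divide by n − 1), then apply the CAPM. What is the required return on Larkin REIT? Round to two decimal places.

5.46%

Mean R_i = (-2.7 − 7.4 + 9.1 + 1.7 + 4.5) / 5 = 1.0400%
Mean R_m = (1.8 − 6.6 + 9.6 + 3.7 + 10.1) / 5 = 3.7200%
Σ(R_i − R̄_i)(R_m − R̄_m) = 163.7360  ⇒  Cov = 163.7360 / 4 = 40.9340
Σ(R_m − R̄_m)² = 185.4680  ⇒  Var(R_m) = 185.4680 / 4 = 46.3670
β = Cov / Var(R_m) = 40.9340 / 46.3670 = 0.8828
E(R) = R_f + β × MRP = 2.11% + 0.8828 × 3.79% = 5.46%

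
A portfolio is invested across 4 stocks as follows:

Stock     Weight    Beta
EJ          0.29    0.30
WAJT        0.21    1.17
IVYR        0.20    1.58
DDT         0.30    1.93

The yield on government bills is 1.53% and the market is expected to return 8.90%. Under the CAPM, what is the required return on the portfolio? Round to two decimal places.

10.58%

β_P = Σ w_i β_i = 0.29×0.30 + 0.21×1.17 + 0.20×1.58 + 0.30×1.93 = 1.2277
MRP = 8.90% − 1.53% = 7.37%
E(R_P) = R_f + β_P × MRP = 1.53% + 1.2277 × 7.37% = 10.58%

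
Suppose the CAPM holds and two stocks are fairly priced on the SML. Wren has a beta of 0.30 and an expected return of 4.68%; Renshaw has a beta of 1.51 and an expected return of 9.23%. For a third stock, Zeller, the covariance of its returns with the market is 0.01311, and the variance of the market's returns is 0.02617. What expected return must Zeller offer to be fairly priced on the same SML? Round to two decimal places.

5.44%

MRP = (9.23% − 4.68%) / (1.51 − 0.30) = 3.7603%
R_f = 4.68% − 0.30 × 3.7603% = 3.5519%
β_Zeller = Cov / Var(R_m) = 0.01311 / 0.02617 = 0.5010
E(R_Zeller) = R_f + β × MRP = 3.5519% + 0.5010 × 3.7603% = 5.44%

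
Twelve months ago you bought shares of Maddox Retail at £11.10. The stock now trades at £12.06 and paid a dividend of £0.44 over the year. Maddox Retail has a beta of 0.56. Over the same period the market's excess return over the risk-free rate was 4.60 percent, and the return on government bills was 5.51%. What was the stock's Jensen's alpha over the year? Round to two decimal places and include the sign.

Realised HPR = (P1 + D1 − P0) / P0 = (12.06 + 0.44 − 11.10) / 11.10 = 1.40 / 11.10 = 12.6126%
CAPM required = R_f + β·MRP = 5.51% + 0.56 × 4.60% = 8.0860%
α = realised − required = 12.6126% − 8.0860% = +4.53%

+4.53%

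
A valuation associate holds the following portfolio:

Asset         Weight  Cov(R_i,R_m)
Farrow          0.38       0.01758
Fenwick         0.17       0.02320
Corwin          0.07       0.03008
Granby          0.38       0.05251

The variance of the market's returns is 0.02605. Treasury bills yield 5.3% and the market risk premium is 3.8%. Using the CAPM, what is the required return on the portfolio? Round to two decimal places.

β_Farrow = 0.01758 / 0.02605 = 0.6749
β_Fenwick = 0.02320 / 0.02605 = 0.8906
β_Corwin = 0.03008 / 0.02605 = 1.1547
β_Granby = 0.05251 / 0.02605 = 2.0157
β_P = Σ w_i β_i = 0.38×0.6749 + 0.17×0.8906 + 0.07×1.1547 + 0.38×2.0157 = 1.2547
E(R_P) = R_f + β_P × MRP = 5.3% + 1.2547 × 3.8% = 10.07%

10.07%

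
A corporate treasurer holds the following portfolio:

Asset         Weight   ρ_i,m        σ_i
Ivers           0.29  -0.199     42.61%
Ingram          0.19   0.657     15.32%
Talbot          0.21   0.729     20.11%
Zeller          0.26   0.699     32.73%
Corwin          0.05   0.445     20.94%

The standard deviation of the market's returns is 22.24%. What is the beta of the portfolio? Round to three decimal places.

0.402

β_Ivers = -0.199 × 42.61% / 22.24% = -0.3813
β_Ingram = 0.657 × 15.32% / 22.24% = 0.4526
β_Talbot = 0.729 × 20.11% / 22.24% = 0.6592
β_Zeller = 0.699 × 32.73% / 22.24% = 1.0287
β_Corwin = 0.445 × 20.94% / 22.24% = 0.4190
β_P = Σ w_i β_i = 0.29×-0.3813 + 0.19×0.4526 + 0.21×0.6592 + 0.26×1.0287 + 0.05×0.4190 = 0.4023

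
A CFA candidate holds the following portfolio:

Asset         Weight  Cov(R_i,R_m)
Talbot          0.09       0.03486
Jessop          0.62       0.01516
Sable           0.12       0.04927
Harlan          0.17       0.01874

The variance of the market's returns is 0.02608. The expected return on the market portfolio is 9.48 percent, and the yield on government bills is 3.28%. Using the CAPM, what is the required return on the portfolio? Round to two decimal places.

β_Talbot = 0.03486 / 0.02608 = 1.3367
β_Jessop = 0.01516 / 0.02608 = 0.5813
β_Sable = 0.04927 / 0.02608 = 1.8892
β_Harlan = 0.01874 / 0.02608 = 0.7186
β_P = Σ w_i β_i = 0.09×1.3367 + 0.62×0.5813 + 0.12×1.8892 + 0.17×0.7186 = 0.8296
MRP = 9.48% − 3.28% = 6.20%
E(R_P) = R_f + β_P × MRP = 3.28% + 0.8296 × 6.20% = 8.42%

8.42%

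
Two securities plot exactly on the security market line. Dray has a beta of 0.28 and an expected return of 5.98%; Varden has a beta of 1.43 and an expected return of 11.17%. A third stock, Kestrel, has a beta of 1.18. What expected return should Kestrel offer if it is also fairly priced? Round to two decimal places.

10.04%

MRP (SML slope) = (11.17% − 5.98%) / (1.43 − 0.28) = 5.19% / 1.15 = 4.5130%
R_f (intercept) = 5.98% − 0.28 × 4.5130% = 4.7164%
E(R_Kestrel) = R_f + β × MRP = 4.7164% + 1.18 × 4.5130% = 10.04%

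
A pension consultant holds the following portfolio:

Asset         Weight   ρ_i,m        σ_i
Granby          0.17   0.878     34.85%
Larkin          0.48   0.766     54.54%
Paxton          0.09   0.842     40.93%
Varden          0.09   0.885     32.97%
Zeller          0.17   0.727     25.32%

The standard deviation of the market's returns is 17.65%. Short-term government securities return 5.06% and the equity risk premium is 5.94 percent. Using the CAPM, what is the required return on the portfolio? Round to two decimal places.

β_Granby = 0.878 × 34.85% / 17.65% = 1.7336
β_Larkin = 0.766 × 54.54% / 17.65% = 2.3670
β_Paxton = 0.842 × 40.93% / 17.65% = 1.9526
β_Varden = 0.885 × 32.97% / 17.65% = 1.6532
β_Zeller = 0.727 × 25.32% / 17.65% = 1.0429
β_P = Σ w_i β_i = 0.17×1.7336 + 0.48×2.3670 + 0.09×1.9526 + 0.09×1.6532 + 0.17×1.0429 = 1.9327
E(R_P) = R_f + β_P × MRP = 5.06% + 1.9327 × 5.94% = 16.54%

16.54%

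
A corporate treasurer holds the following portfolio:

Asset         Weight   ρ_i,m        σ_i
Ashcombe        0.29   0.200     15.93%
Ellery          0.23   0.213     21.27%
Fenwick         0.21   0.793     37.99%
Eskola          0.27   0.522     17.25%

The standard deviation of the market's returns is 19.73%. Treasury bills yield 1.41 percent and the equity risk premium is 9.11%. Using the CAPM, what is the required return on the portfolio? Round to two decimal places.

β_Ashcombe = 0.200 × 15.93% / 19.73% = 0.1615
β_Ellery = 0.213 × 21.27% / 19.73% = 0.2296
β_Fenwick = 0.793 × 37.99% / 19.73% = 1.5269
β_Eskola = 0.522 × 17.25% / 19.73% = 0.4564
β_P = Σ w_i β_i = 0.29×0.1615 + 0.23×0.2296 + 0.21×1.5269 + 0.27×0.4564 = 0.5435
E(R_P) = R_f + β_P × MRP = 1.41% + 0.5435 × 9.11% = 6.36%

6.36%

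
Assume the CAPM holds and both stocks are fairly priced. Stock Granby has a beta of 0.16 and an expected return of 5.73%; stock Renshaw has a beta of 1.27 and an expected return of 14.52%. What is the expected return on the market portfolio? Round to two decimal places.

12.38%

Both satisfy E(R) = R_f + β·MRP, so the slope of the SML is
MRP = (14.52% − 5.73%) / (1.27 − 0.16) = 8.79% / 1.11 = 7.9189%
R_f = E(R_Granby) − β_Granby·MRP = 5.73% − 0.16 × 7.9189% = 4.4630%
E(R_m) = R_f + MRP = 4.4630% + 7.9189% = 12.38%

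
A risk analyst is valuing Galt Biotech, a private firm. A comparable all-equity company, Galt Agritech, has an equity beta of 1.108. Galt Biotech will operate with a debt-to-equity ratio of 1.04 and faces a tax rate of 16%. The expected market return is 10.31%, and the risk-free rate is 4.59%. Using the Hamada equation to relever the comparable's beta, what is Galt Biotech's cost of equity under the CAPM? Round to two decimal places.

16.46%

β_L = β_U × [1 + (1 − t)(D/E)] = 1.108 × [1 + (1 − 0.16) × 1.04]
    = 1.108 × [1 + 0.84 × 1.04] = 1.108 × 1.8736 = 2.0759
MRP = 10.31% − 4.59% = 5.72%
E(R) = R_f + β_L × MRP = 4.59% + 2.0759 × 5.72% = 16.46%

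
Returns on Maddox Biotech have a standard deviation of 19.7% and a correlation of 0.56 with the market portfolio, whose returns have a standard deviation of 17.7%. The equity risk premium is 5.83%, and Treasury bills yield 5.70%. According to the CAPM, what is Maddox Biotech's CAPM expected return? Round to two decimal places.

β = ρ × σ_i / σ_m = 0.56 × 19.7% / 17.7% = 0.6233
E(R) = 5.70% + 0.6233 × 5.83% = 9.33%

9.33%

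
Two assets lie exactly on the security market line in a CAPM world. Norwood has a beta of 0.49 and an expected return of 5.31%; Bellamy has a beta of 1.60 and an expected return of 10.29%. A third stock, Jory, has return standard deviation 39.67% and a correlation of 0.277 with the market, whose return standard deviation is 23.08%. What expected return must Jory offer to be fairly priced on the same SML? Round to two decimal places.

MRP = (10.29% − 5.31%) / (1.60 − 0.49) = 4.4865%
R_f = 5.31% − 0.49 × 4.4865% = 3.1116%
β_Jory = ρ·σ_i/σ_m = 0.277 × 39.67 / 23.08 = 0.4761
E(R_Jory) = R_f + β × MRP = 3.1116% + 0.4761 × 4.4865% = 5.25%

5.25%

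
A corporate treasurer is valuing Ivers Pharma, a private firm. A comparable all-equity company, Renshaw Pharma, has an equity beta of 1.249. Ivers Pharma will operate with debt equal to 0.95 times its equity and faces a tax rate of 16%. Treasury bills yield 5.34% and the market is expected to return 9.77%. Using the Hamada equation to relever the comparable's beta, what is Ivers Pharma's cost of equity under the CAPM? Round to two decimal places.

15.29%

β_L = β_U × [1 + (1 − t)(D/E)] = 1.249 × [1 + (1 − 0.16) × 0.95]
    = 1.249 × [1 + 0.84 × 0.95] = 1.249 × 1.7980 = 2.2457
MRP = 9.77% − 5.34% = 4.43%
E(R) = R_f + β_L × MRP = 5.34% + 2.2457 × 4.43% = 15.29%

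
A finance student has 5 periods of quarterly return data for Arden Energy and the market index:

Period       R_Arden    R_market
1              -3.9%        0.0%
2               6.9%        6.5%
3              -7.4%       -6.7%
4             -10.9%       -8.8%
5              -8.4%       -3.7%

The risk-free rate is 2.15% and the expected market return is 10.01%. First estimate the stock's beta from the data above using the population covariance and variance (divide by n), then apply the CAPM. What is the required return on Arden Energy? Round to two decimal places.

10.83%

Mean R_i = (-3.9 + 6.9 − 7.4 − 10.9 − 8.4) / 5 = -4.7400%
Mean R_m = (0.0 + 6.5 − 6.7 − 8.8 − 3.7) / 5 = -2.5400%
Σ(R_i − R̄_i)(R_m − R̄_m) = 161.2320  ⇒  Cov = 161.2320 / 5 = 32.2464
Σ(R_m − R̄_m)² = 146.0120  ⇒  Var(R_m) = 146.0120 / 5 = 29.2024
β = Cov / Var(R_m) = 32.2464 / 29.2024 = 1.1042
MRP = 10.01% − 2.15% = 7.86%
E(R) = R_f + β × MRP = 2.15% + 1.1042 × 7.86% = 10.83%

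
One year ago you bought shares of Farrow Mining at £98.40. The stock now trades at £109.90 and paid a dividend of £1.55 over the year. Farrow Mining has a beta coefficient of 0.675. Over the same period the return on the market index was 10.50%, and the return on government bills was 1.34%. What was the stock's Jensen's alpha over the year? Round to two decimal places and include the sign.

+5.74%

Realised HPR = (P1 + D1 − P0) / P0 = (109.90 + 1.55 − 98.40) / 98.40 = 13.05 / 98.40 = 13.2622%
MRP = 10.50% − 1.34% = 9.16%
CAPM required = R_f + β·MRP = 1.34% + 0.675 × 9.16% = 7.52300%
α = realised − required = 13.2622% − 7.52300% = +5.74%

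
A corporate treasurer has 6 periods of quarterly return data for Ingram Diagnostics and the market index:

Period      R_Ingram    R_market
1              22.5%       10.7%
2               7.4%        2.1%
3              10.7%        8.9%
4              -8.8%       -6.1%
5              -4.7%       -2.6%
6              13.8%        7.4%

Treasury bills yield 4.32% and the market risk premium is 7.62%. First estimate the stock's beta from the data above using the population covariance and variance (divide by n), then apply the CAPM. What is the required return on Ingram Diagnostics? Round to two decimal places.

Mean R_i = (22.5 + 7.4 + 10.7 − 8.8 − 4.7 + 13.8) / 6 = 6.8167%
Mean R_m = (10.7 + 2.1 + 8.9 − 6.1 − 2.6 + 7.4) / 6 = 3.4000%
Σ(R_i − R̄_i)(R_m − R̄_m) = 380.4800  ⇒  Cov = 380.4800 / 6 = 63.4133
Σ(R_m − R̄_m)² = 227.4800  ⇒  Var(R_m) = 227.4800 / 6 = 37.9133
β = Cov / Var(R_m) = 63.4133 / 37.9133 = 1.6726
E(R) = R_f + β × MRP = 4.32% + 1.6726 × 7.62% = 17.07%

17.07%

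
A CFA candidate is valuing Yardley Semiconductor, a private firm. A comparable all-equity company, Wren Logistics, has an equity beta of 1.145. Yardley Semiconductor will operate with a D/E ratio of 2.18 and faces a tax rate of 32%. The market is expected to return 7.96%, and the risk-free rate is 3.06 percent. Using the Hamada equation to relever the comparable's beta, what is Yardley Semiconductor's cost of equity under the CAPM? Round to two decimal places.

β_L = β_U × [1 + (1 − t)(D/E)] = 1.145 × [1 + (1 − 0.32) × 2.18]
    = 1.145 × [1 + 0.68 × 2.18] = 1.145 × 2.4824 = 2.8423
MRP = 7.96% − 3.06% = 4.90%
E(R) = R_f + β_L × MRP = 3.06% + 2.8423 × 4.90% = 16.99%

16.99%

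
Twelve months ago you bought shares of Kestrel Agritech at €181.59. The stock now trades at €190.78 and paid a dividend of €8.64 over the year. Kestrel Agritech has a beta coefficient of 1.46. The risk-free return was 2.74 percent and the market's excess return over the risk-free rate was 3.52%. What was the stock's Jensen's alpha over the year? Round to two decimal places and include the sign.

+1.94%

Realised HPR = (P1 + D1 − P0) / P0 = (190.78 + 8.64 − 181.59) / 181.59 = 17.83 / 181.59 = 9.8188%
CAPM required = R_f + β·MRP = 2.74% + 1.46 × 3.52% = 7.8792%
α = realised − required = 9.8188% − 7.8792% = +1.94%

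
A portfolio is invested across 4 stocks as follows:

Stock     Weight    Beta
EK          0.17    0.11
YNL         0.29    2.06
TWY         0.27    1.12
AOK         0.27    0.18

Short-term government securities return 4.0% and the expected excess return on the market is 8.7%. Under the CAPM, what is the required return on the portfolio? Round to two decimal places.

12.41%

β_P = Σ w_i β_i = 0.17×0.11 + 0.29×2.06 + 0.27×1.12 + 0.27×0.18 = 0.9671
E(R_P) = R_f + β_P × MRP = 4.0% + 0.9671 × 8.7% = 12.41%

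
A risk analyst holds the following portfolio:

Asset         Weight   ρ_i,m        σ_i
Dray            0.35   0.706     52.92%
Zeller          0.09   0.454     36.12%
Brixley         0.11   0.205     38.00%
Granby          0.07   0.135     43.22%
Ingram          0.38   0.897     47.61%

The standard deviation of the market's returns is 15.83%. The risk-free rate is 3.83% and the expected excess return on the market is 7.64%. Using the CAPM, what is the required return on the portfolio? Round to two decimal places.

β_Dray = 0.706 × 52.92% / 15.83% = 2.3602
β_Zeller = 0.454 × 36.12% / 15.83% = 1.0359
β_Brixley = 0.205 × 38.00% / 15.83% = 0.4921
β_Granby = 0.135 × 43.22% / 15.83% = 0.3686
β_Ingram = 0.897 × 47.61% / 15.83% = 2.6978
β_P = Σ w_i β_i = 0.35×2.3602 + 0.09×1.0359 + 0.11×0.4921 + 0.07×0.3686 + 0.38×2.6978 = 2.0244
E(R_P) = R_f + β_P × MRP = 3.83% + 2.0244 × 7.64% = 19.30%

19.30%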